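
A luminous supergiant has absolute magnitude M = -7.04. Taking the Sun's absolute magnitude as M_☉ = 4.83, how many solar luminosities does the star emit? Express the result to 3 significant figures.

L/L_☉ ≈ 56000

M − M_☉ = -7.04 − 4.83 = -11.870
L/L_☉ = 10^(−0.4 (M − M_☉)) = 10^4.748 = 55980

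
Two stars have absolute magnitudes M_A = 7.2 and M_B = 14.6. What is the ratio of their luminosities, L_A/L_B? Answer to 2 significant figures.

L_A/L_B ≈ 910

ΔM = M_A − M_B = -7.4
L_A/L_B = 10^(−0.4 ΔM) = 10^2.960 = 912.0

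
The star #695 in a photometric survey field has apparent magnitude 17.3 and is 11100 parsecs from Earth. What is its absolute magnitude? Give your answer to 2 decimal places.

M ≈ 2.07

5 log₁₀(d/10 pc) = 5 log₁₀(11100) − 5 = 15.227
M = m − 5 log₁₀(d/10) = 17.3 − 15.227 = 2.073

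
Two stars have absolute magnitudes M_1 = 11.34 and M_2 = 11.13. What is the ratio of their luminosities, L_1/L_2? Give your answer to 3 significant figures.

L_1/L_2 ≈ 0.824

ΔM = M_1 − M_2 = 0.21
L_1/L_2 = 10^(−0.4 ΔM) = 10^-0.084 = 0.8241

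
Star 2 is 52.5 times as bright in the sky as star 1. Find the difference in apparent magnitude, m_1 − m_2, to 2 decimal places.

m_1 − m_2 ≈ 4.30

Pogson: Δm = −2.5 log₁₀(ratio) = −2.5 log₁₀(52.5) = −2.5 × 1.7202 = -4.300
Star 2 is brighter so has the smaller magnitude: m_1 − m_2 is positive.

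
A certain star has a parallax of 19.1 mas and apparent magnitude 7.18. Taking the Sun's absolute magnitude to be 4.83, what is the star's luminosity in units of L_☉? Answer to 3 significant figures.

L/L_☉ ≈ 3.15

d = 1/p = 1000/19.1 mas = 52.36 pc
M = m − 5 log₁₀ d + 5 = 7.18 − 5·1.7190 + 5 = 3.585
M − M_☉ = 3.585 − 4.83 = -1.245
L/L_☉ = 10^(−0.4 × -1.245) = 3.147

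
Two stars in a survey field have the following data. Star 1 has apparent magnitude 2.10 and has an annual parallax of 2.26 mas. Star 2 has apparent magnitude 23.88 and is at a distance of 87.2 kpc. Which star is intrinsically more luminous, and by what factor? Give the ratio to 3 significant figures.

Star 1 is more luminous, by a factor of 13300.

Star 1: p = 2.26 mas = 2.26×10^-3″ → d = 1/p = 442.5 pc
Star 1: M = m − 5 log₁₀ d + 5 = 2.10 − 5·2.6459 + 5 = -6.129
Star 2: d = 87.2 kpc = 87200 pc
Star 2: M = m − 5 log₁₀ d + 5 = 23.88 − 5·4.9405 + 5 = 4.177
ΔM = M_1 − M_2 = -6.129 − (4.177) = -10.307; smaller M is more luminous → Star 1.
L ratio = 10^(0.4 |ΔM|) = 10^4.123 = 13270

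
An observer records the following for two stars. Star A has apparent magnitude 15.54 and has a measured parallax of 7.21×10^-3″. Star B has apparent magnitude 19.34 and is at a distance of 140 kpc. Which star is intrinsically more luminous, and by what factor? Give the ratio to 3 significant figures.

Star A: d = 1/p = 1/7.21×10^-3″ = 138.7 pc
Star A: M = m − 5 log₁₀ d + 5 = 15.54 − 5·2.1421 + 5 = 9.830
Star B: d = 140 kpc = 140000 pc
Star B: M = m − 5 log₁₀ d + 5 = 19.34 − 5·5.1461 + 5 = -1.391
ΔM = M_A − M_B = 9.830 − (-1.391) = 11.220; smaller M is more luminous → Star B.
L ratio = 10^(0.4 |ΔM|) = 10^4.488 = 30770

Star B is more luminous, by a factor of 30800.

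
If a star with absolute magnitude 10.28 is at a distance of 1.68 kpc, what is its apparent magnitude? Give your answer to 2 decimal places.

m ≈ 21.41

d = 1.68 kpc = 1680 pc
m = M + 5 log₁₀ d − 5 = 10.28 + 5·3.2253 − 5 = 21.407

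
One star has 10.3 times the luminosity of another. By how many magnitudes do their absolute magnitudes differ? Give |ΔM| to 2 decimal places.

|ΔM| ≈ 2.53

Pogson: ΔM = −2.5 log₁₀(ratio) = −2.5 log₁₀(10.3) = −2.5 × 1.0128 = -2.532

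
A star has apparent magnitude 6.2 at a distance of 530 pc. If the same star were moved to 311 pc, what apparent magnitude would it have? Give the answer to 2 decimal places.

m ≈ 5.04

Flux ∝ 1/d², so Δm = 5 log₁₀(d₂/d₁) = 5 log₁₀(311/530) = -1.158
m₂ = m₁ + Δm = 6.2 + (-1.158) = 5.042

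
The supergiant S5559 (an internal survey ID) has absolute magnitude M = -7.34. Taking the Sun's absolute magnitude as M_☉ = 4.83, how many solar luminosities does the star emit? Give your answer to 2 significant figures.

M − M_☉ = -7.34 − 4.83 = -12.170
L/L_☉ = 10^(−0.4 (M − M_☉)) = 10^4.868 = 73790

L/L_☉ ≈ 74000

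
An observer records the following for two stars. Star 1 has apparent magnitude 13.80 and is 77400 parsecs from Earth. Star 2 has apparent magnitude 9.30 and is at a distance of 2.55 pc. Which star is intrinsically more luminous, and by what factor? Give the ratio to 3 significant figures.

Star 1 is more luminous, by a factor of 1.46×10^7.

Star 1: M = m − 5 log₁₀ d + 5 = 13.80 − 5·4.8887 + 5 = -5.644
Star 2: M = m − 5 log₁₀ d + 5 = 9.30 − 5·0.4065 + 5 = 12.267
ΔM = M_1 − M_2 = -5.644 − (12.267) = -17.911; smaller M is more luminous → Star 1.
L ratio = 10^(0.4 |ΔM|) = 10^7.164 = 1.460×10^7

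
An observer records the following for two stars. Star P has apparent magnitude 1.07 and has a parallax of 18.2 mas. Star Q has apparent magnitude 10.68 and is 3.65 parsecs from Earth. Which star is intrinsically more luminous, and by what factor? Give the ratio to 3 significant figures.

Star P is more luminous, by a factor of 1.58×10^6.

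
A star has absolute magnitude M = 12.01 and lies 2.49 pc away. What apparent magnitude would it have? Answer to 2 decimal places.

m ≈ 8.99

m = M + 5 log₁₀ d − 5 = 12.01 + 5·0.3962 − 5 = 8.991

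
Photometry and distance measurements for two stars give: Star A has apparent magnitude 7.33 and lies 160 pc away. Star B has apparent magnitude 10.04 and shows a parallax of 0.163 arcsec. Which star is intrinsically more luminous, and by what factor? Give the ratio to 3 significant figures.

Star A: M = m − 5 log₁₀ d + 5 = 7.33 − 5·2.2041 + 5 = 1.309
Star B: d = 1/p = 1/0.163″ = 6.135 pc
Star B: M = m − 5 log₁₀ d + 5 = 10.04 − 5·0.7878 + 5 = 11.101
ΔM = M_A − M_B = 1.309 − (11.101) = -9.792; smaller M is more luminous → Star A.
L ratio = 10^(0.4 |ΔM|) = 10^3.917 = 8253

Star A is more luminous, by a factor of 8250.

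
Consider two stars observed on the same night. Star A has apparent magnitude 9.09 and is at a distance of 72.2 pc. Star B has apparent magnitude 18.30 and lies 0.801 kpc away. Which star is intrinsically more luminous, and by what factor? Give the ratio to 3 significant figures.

Star A is more luminous, by a factor of 39.2.

Star A: M = m − 5 log₁₀ d + 5 = 9.09 − 5·1.8585 + 5 = 4.797
Star B: d = 0.801 kpc = 801.0 pc
Star B: M = m − 5 log₁₀ d + 5 = 18.30 − 5·2.9036 + 5 = 8.782
ΔM = M_A − M_B = 4.797 − (8.782) = -3.985; smaller M is more luminous → Star A.
L ratio = 10^(0.4 |ΔM|) = 10^1.594 = 39.25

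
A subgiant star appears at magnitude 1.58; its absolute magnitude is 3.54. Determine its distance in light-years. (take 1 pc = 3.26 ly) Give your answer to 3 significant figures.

d ≈ 13.2 ly

μ = m − M = -1.960
m − M = 5 log₁₀ d − 5
log₁₀ d = (m − M)/5 + 1 = 0.6080
d = 10^0.6080 = 4.055 pc
= 13.22 ly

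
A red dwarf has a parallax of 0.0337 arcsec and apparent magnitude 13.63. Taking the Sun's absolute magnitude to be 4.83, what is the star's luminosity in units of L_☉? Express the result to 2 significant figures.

L/L_☉ ≈ 2.7×10^-3

d = 1/p = 1/0.0337″ = 29.67 pc
M = m − 5 log₁₀ d + 5 = 13.63 − 5·1.4724 + 5 = 11.268
M − M_☉ = 11.268 − 4.83 = 6.438
L/L_☉ = 10^(−0.4 × 6.438) = 2.659×10^-3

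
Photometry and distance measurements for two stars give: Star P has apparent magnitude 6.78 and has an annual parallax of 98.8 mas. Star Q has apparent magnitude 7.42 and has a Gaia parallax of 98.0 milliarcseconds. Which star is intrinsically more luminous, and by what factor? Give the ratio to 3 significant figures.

Star P is more luminous, by a factor of 1.77.

Star P: p = 98.8 mas = 0.0988″ → d = 1/p = 10.12 pc
Star P: M = m − 5 log₁₀ d + 5 = 6.78 − 5·1.0052 + 5 = 6.754
Star Q: p = 98.0 mas = 0.0980″ → d = 1/p = 10.20 pc
Star Q: M = m − 5 log₁₀ d + 5 = 7.42 − 5·1.0088 + 5 = 7.376
ΔM = M_P − M_Q = 6.754 − (7.376) = -0.622; smaller M is more luminous → Star P.
L ratio = 10^(0.4 |ΔM|) = 10^0.249 = 1.774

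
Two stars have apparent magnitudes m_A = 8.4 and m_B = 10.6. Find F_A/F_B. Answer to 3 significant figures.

F_A/F_B ≈ 7.59

Magnitude difference = -2.2
Flux ratio = 10^(−0.4 Δm) = 10^(−0.4 × -2.2) = 10^0.880 = 7.586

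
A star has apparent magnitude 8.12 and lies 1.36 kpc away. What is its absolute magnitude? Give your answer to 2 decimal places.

M ≈ -2.55

d = 1.36 kpc = 1360 pc
5 log₁₀(d/10 pc) = 5 log₁₀(1360) − 5 = 10.668
M = m − 5 log₁₀(d/10) = 8.12 − 10.668 = -2.548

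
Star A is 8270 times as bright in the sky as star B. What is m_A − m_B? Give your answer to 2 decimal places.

m_A − m_B ≈ -9.79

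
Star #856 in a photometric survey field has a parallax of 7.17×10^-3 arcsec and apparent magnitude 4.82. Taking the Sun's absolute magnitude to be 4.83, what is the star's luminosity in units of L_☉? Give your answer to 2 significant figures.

L/L_☉ ≈ 200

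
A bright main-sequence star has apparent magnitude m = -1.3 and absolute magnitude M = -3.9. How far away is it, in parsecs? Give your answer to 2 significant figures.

d ≈ 33 pc

μ = m − M = 2.600
m − M = 5 log₁₀ d − 5
log₁₀ d = (m − M)/5 + 1 = 1.5200
d = 10^1.5200 = 33.11 pc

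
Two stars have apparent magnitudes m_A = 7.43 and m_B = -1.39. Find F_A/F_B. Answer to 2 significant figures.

F_A/F_B ≈ 3.0×10^-4

Magnitude difference = 8.82
Flux ratio = 10^(−0.4 Δm) = 10^(−0.4 × 8.82) = 10^-3.528 = 2.965×10^-4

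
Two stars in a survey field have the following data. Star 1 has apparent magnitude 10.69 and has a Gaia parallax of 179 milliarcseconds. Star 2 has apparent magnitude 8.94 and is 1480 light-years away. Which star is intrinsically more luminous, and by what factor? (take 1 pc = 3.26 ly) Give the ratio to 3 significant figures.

Star 1: p = 179 mas = 0.179″ → d = 1/p = 5.587 pc
Star 1: M = m − 5 log₁₀ d + 5 = 10.69 − 5·0.7471 + 5 = 11.954
Star 2: d = 1480 ly / 3.26 = 454.0 pc
Star 2: M = m − 5 log₁₀ d + 5 = 8.94 − 5·2.6570 + 5 = 0.655
ΔM = M_1 − M_2 = 11.954 − (0.655) = 11.299; smaller M is more luminous → Star 2.
L ratio = 10^(0.4 |ΔM|) = 10^4.520 = 33100

Star 2 is more luminous, by a factor of 33100.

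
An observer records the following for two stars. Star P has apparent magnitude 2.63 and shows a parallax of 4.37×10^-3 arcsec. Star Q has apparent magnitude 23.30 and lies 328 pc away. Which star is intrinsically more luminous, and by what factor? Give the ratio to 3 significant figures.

Star P: d = 1/p = 1/4.37×10^-3″ = 228.8 pc
Star P: M = m − 5 log₁₀ d + 5 = 2.63 − 5·2.3595 + 5 = -4.168
Star Q: M = m − 5 log₁₀ d + 5 = 23.30 − 5·2.5159 + 5 = 15.721
ΔM = M_P − M_Q = -4.168 − (15.721) = -19.888; smaller M is more luminous → Star P.
L ratio = 10^(0.4 |ΔM|) = 10^7.955 = 9.022×10^7

Star P is more luminous, by a factor of 9.02×10^7.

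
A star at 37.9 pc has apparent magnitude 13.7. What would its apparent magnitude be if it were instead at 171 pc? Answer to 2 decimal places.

m ≈ 16.97

Flux ∝ 1/d², so Δm = 5 log₁₀(d₂/d₁) = 5 log₁₀(171/37.9) = 3.272
m₂ = m₁ + Δm = 13.7 + (3.272) = 16.972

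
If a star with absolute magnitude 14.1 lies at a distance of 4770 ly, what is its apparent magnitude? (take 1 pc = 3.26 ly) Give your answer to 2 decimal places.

d = 4770 ly / 3.26 = 1463 pc
m = M + 5 log₁₀ d − 5 = 14.1 + 5·3.1653 − 5 = 24.927

m ≈ 24.93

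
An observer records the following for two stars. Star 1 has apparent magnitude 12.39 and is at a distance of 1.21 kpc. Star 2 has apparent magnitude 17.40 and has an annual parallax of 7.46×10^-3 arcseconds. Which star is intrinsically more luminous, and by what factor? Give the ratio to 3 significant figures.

Star 1: d = 1.21 kpc = 1210 pc
Star 1: M = m − 5 log₁₀ d + 5 = 12.39 − 5·3.0828 + 5 = 1.976
Star 2: d = 1/p = 1/7.46×10^-3″ = 134.0 pc
Star 2: M = m − 5 log₁₀ d + 5 = 17.40 − 5·2.1273 + 5 = 11.764
ΔM = M_1 − M_2 = 1.976 − (11.764) = -9.788; smaller M is more luminous → Star 1.
L ratio = 10^(0.4 |ΔM|) = 10^3.915 = 8223

Star 1 is more luminous, by a factor of 8220.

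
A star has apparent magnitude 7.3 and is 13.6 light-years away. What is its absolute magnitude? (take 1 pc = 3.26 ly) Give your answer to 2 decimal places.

d = 13.6 ly / 3.26 = 4.172 pc
5 log₁₀(d/10 pc) = 5 log₁₀(4.172) − 5 = -1.898
M = m − 5 log₁₀(d/10) = 7.3 + 1.898 = 9.198

M ≈ 9.20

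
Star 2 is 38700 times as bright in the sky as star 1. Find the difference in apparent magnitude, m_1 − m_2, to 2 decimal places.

Pogson: Δm = −2.5 log₁₀(ratio) = −2.5 log₁₀(38700) = −2.5 × 4.5877 = -11.469
Star 2 is brighter so has the smaller magnitude: m_1 − m_2 is positive.

m_1 − m_2 ≈ 11.47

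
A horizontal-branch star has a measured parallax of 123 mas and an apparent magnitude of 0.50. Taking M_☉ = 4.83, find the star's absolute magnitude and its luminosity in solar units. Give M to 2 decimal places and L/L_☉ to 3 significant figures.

M ≈ 0.95; L/L_☉ ≈ 35.7

d = 1/p = 1000/123 mas = 8.130 pc
M = m − 5 log₁₀ d + 5 = 0.50 − 5·0.9101 + 5 = 0.950
M − M_☉ = 0.950 − 4.83 = -3.880
L/L_☉ = 10^(−0.4 × -3.880) = 35.66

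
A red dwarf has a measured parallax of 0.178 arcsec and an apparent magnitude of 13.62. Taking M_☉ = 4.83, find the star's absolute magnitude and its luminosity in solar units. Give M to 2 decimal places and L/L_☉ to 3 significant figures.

M ≈ 14.87; L/L_☉ ≈ 9.62×10^-5

d = 1/p = 1/0.178″ = 5.618 pc
M = m − 5 log₁₀ d + 5 = 13.62 − 5·0.7496 + 5 = 14.872
M − M_☉ = 14.872 − 4.83 = 10.042
L/L_☉ = 10^(−0.4 × 10.042) = 9.620×10^-5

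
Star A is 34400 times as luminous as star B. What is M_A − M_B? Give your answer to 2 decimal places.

Pogson: ΔM = −2.5 log₁₀(ratio) = −2.5 log₁₀(34400) = −2.5 × 4.5366 = -11.341
Star A is brighter, so it has the smaller magnitude: the difference is negative.

M_A − M_B ≈ -11.34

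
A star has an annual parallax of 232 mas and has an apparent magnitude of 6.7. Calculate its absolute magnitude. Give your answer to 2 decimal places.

M ≈ 8.53

p = 232 mas = 0.232″ → d = 1/p = 4.310 pc
5 log₁₀(d/10 pc) = 5 log₁₀(4.310) − 5 = -1.827
M = m − 5 log₁₀(d/10) = 6.7 + 1.827 = 8.527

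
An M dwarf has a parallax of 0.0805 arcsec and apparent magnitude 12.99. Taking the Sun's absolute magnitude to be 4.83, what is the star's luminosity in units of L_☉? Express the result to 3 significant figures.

L/L_☉ ≈ 8.40×10^-4

d = 1/p = 1/0.0805″ = 12.42 pc
M = m − 5 log₁₀ d + 5 = 12.99 − 5·1.0942 + 5 = 12.519
M − M_☉ = 12.519 − 4.83 = 7.689
L/L_☉ = 10^(−0.4 × 7.689) = 8.402×10^-4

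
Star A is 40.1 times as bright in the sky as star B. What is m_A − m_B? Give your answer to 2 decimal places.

m_A − m_B ≈ -4.01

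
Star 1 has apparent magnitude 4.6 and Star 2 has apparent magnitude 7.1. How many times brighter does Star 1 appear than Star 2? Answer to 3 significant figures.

Δm = 4.6 − (7.1) = -2.5
Flux ratio = 10^(−0.4 Δm) = 10^(−0.4 × -2.5) = 10^1.000 = 10.00

10.0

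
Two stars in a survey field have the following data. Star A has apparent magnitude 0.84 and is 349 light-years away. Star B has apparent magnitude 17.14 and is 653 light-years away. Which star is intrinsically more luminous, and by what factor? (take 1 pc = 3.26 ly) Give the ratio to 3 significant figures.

Star A: d = 349 ly / 3.26 = 107.1 pc
Star A: M = m − 5 log₁₀ d + 5 = 0.84 − 5·2.0296 + 5 = -4.308
Star B: d = 653 ly / 3.26 = 200.3 pc
Star B: M = m − 5 log₁₀ d + 5 = 17.14 − 5·2.3017 + 5 = 10.632
ΔM = M_A − M_B = -4.308 − (10.632) = -14.940; smaller M is more luminous → Star A.
L ratio = 10^(0.4 |ΔM|) = 10^5.976 = 945900

Star A is more luminous, by a factor of 946000.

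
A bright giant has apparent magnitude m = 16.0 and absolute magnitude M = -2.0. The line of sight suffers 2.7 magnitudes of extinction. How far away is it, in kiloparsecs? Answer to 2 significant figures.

d ≈ 11 kpc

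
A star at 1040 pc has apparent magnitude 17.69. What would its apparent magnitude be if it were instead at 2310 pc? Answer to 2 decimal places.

Flux ∝ 1/d², so Δm = 5 log₁₀(d₂/d₁) = 5 log₁₀(2310/1040) = 1.733
m₂ = m₁ + Δm = 17.69 + (1.733) = 19.423

m ≈ 19.42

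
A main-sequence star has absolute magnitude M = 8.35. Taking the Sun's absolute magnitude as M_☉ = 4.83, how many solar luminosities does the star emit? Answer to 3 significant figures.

L/L_☉ ≈ 0.0391

M − M_☉ = 8.35 − 4.83 = 3.520
L/L_☉ = 10^(−0.4 (M − M_☉)) = 10^-1.408 = 0.03908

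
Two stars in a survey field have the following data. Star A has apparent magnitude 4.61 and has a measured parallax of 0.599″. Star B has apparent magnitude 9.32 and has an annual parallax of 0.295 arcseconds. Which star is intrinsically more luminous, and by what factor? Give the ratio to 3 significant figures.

Star A: d = 1/p = 1/0.599″ = 1.669 pc
Star A: M = m − 5 log₁₀ d + 5 = 4.61 − 5·0.2226 + 5 = 8.497
Star B: d = 1/p = 1/0.295″ = 3.390 pc
Star B: M = m − 5 log₁₀ d + 5 = 9.32 − 5·0.5302 + 5 = 11.669
ΔM = M_A − M_B = 8.497 − (11.669) = -3.172; smaller M is more luminous → Star A.
L ratio = 10^(0.4 |ΔM|) = 10^1.269 = 18.57

Star A is more luminous, by a factor of 18.6.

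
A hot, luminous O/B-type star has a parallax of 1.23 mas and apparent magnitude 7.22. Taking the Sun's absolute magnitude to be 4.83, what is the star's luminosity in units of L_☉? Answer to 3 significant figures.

L/L_☉ ≈ 731

d = 1/p = 1000/1.23 mas = 813.0 pc
M = m − 5 log₁₀ d + 5 = 7.22 − 5·2.9101 + 5 = -2.330
M − M_☉ = -2.330 − 4.83 = -7.160
L/L_☉ = 10^(−0.4 × -7.160) = 731.5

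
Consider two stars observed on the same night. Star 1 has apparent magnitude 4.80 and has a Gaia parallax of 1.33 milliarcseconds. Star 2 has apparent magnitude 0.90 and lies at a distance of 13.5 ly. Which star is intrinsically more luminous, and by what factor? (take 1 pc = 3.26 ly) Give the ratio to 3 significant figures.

Star 1 is more luminous, by a factor of 908.

Star 1: p = 1.33 mas = 1.33×10^-3″ → d = 1/p = 751.9 pc
Star 1: M = m − 5 log₁₀ d + 5 = 4.80 − 5·2.8761 + 5 = -4.581
Star 2: d = 13.5 ly / 3.26 = 4.141 pc
Star 2: M = m − 5 log₁₀ d + 5 = 0.90 − 5·0.6171 + 5 = 2.814
ΔM = M_1 − M_2 = -4.581 − (2.814) = -7.395; smaller M is more luminous → Star 1.
L ratio = 10^(0.4 |ΔM|) = 10^2.958 = 908.0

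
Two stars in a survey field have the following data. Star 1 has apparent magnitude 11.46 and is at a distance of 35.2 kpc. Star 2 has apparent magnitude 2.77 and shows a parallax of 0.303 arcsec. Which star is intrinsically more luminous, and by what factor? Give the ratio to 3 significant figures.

Star 1 is more luminous, by a factor of 38000.

Star 1: d = 35.2 kpc = 35200 pc
Star 1: M = m − 5 log₁₀ d + 5 = 11.46 − 5·4.5465 + 5 = -6.273
Star 2: d = 1/p = 1/0.303″ = 3.300 pc
Star 2: M = m − 5 log₁₀ d + 5 = 2.77 − 5·0.5186 + 5 = 5.177
ΔM = M_1 − M_2 = -6.273 − (5.177) = -11.450; smaller M is more luminous → Star 1.
L ratio = 10^(0.4 |ΔM|) = 10^4.580 = 38020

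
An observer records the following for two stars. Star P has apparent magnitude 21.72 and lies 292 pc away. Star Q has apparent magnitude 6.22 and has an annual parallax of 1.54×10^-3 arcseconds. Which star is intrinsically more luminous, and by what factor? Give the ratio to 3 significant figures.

Star Q is more luminous, by a factor of 7.84×10^6.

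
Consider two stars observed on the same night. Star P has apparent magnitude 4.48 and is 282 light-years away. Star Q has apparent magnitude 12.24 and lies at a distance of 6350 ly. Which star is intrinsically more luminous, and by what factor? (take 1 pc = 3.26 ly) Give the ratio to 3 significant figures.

Star P: d = 282 ly / 3.26 = 86.50 pc
Star P: M = m − 5 log₁₀ d + 5 = 4.48 − 5·1.9370 + 5 = -0.205
Star Q: d = 6350 ly / 3.26 = 1948 pc
Star Q: M = m − 5 log₁₀ d + 5 = 12.24 − 5·3.2896 + 5 = 0.792
ΔM = M_P − M_Q = -0.205 − (0.792) = -0.997; smaller M is more luminous → Star P.
L ratio = 10^(0.4 |ΔM|) = 10^0.399 = 2.506

Star P is more luminous, by a factor of 2.51.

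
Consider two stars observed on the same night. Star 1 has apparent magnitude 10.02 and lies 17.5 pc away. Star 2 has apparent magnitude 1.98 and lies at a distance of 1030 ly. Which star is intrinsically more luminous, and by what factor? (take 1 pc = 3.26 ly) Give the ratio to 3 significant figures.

Star 1: M = m − 5 log₁₀ d + 5 = 10.02 − 5·1.2430 + 5 = 8.805
Star 2: d = 1030 ly / 3.26 = 316.0 pc
Star 2: M = m − 5 log₁₀ d + 5 = 1.98 − 5·2.4996 + 5 = -5.518
ΔM = M_1 − M_2 = 8.805 − (-5.518) = 14.323; smaller M is more luminous → Star 2.
L ratio = 10^(0.4 |ΔM|) = 10^5.729 = 536000

Star 2 is more luminous, by a factor of 536000.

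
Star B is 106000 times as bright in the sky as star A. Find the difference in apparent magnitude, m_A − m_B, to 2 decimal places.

m_A − m_B ≈ 12.56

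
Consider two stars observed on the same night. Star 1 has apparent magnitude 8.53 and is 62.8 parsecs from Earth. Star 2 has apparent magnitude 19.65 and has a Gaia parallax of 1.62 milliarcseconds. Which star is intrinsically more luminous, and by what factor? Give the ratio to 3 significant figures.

Star 1 is more luminous, by a factor of 290.

Star 1: M = m − 5 log₁₀ d + 5 = 8.53 − 5·1.7980 + 5 = 4.540
Star 2: p = 1.62 mas = 1.62×10^-3″ → d = 1/p = 617.3 pc
Star 2: M = m − 5 log₁₀ d + 5 = 19.65 − 5·2.7905 + 5 = 10.698
ΔM = M_1 − M_2 = 4.540 − (10.698) = -6.157; smaller M is more luminous → Star 1.
L ratio = 10^(0.4 |ΔM|) = 10^2.463 = 290.4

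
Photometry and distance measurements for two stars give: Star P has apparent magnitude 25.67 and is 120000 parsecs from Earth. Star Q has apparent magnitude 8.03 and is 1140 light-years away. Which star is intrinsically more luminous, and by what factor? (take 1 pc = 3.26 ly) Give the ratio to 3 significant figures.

Star P: M = m − 5 log₁₀ d + 5 = 25.67 − 5·5.0792 + 5 = 5.274
Star Q: d = 1140 ly / 3.26 = 349.7 pc
Star Q: M = m − 5 log₁₀ d + 5 = 8.03 − 5·2.5437 + 5 = 0.312
ΔM = M_P − M_Q = 5.274 − (0.312) = 4.963; smaller M is more luminous → Star Q.
L ratio = 10^(0.4 |ΔM|) = 10^1.985 = 96.61

Star Q is more luminous, by a factor of 96.6.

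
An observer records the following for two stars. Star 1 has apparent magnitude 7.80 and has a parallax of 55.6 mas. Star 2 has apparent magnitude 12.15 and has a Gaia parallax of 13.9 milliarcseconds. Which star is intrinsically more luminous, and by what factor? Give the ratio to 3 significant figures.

Star 1 is more luminous, by a factor of 3.43.

Star 1: p = 55.6 mas = 0.0556″ → d = 1/p = 17.99 pc
Star 1: M = m − 5 log₁₀ d + 5 = 7.80 − 5·1.2549 + 5 = 6.525
Star 2: p = 13.9 mas = 0.0139″ → d = 1/p = 71.94 pc
Star 2: M = m − 5 log₁₀ d + 5 = 12.15 − 5·1.8570 + 5 = 7.865
ΔM = M_1 − M_2 = 6.525 − (7.865) = -1.340; smaller M is more luminous → Star 1.
L ratio = 10^(0.4 |ΔM|) = 10^0.536 = 3.435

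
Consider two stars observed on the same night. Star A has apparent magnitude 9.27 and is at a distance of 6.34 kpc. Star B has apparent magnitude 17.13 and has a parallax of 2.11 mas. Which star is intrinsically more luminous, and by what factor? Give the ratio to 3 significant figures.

Star A is more luminous, by a factor of 249000.

Star A: d = 6.34 kpc = 6340 pc
Star A: M = m − 5 log₁₀ d + 5 = 9.27 − 5·3.8021 + 5 = -4.740
Star B: p = 2.11 mas = 2.11×10^-3″ → d = 1/p = 473.9 pc
Star B: M = m − 5 log₁₀ d + 5 = 17.13 − 5·2.6757 + 5 = 8.751
ΔM = M_A − M_B = -4.740 − (8.751) = -13.492; smaller M is more luminous → Star A.
L ratio = 10^(0.4 |ΔM|) = 10^5.397 = 249300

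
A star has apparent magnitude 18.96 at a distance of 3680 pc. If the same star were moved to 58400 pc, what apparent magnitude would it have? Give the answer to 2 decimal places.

m ≈ 24.96

Flux ∝ 1/d², so Δm = 5 log₁₀(d₂/d₁) = 5 log₁₀(58400/3680) = 6.003
m₂ = m₁ + Δm = 18.96 + (6.003) = 24.963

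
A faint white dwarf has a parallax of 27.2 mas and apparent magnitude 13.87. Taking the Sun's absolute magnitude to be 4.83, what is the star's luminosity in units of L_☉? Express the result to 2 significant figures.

L/L_☉ ≈ 3.3×10^-3

d = 1/p = 1000/27.2 mas = 36.76 pc
M = m − 5 log₁₀ d + 5 = 13.87 − 5·1.5654 + 5 = 11.043
M − M_☉ = 11.043 − 4.83 = 6.213
L/L_☉ = 10^(−0.4 × 6.213) = 3.272×10^-3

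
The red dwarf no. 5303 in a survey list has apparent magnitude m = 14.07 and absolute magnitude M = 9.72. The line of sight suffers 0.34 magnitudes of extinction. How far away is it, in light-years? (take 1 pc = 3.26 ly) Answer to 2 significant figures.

m − M = 5 log₁₀(d/10 pc) + A  ⇒  14.07 − (9.72) − 0.34 = 5 log₁₀(d/10)
4.010 = 5 log₁₀(d/10)
log₁₀ d = (m − M − A)/5 + 1 = 1.8020
d = 10^1.8020 = 63.39 pc
= 206.6 ly

d ≈ 210 ly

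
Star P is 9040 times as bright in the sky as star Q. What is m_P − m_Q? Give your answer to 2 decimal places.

m_P − m_Q ≈ -9.89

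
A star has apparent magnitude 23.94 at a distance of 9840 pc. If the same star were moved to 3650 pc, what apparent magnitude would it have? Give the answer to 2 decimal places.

m ≈ 21.79

Flux ∝ 1/d², so Δm = 5 log₁₀(d₂/d₁) = 5 log₁₀(3650/9840) = -2.154
m₂ = m₁ + Δm = 23.94 + (-2.154) = 21.786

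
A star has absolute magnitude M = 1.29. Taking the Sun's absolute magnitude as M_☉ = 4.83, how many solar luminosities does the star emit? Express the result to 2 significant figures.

L/L_☉ ≈ 26

M − M_☉ = 1.29 − 4.83 = -3.540
L/L_☉ = 10^(−0.4 (M − M_☉)) = 10^1.416 = 26.06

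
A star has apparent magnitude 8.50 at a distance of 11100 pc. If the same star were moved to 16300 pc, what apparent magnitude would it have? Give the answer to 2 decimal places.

m ≈ 9.33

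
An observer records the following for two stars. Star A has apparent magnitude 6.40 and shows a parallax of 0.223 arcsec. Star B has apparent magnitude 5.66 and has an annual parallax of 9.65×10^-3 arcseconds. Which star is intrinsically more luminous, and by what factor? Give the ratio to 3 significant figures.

Star B is more luminous, by a factor of 1060.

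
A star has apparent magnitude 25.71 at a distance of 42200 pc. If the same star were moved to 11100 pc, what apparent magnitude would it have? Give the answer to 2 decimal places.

Flux ∝ 1/d², so Δm = 5 log₁₀(d₂/d₁) = 5 log₁₀(11100/42200) = -2.900
m₂ = m₁ + Δm = 25.71 + (-2.900) = 22.810

m ≈ 22.81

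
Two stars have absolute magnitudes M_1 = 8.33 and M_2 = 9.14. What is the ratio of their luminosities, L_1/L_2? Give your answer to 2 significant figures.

L_1/L_2 ≈ 2.1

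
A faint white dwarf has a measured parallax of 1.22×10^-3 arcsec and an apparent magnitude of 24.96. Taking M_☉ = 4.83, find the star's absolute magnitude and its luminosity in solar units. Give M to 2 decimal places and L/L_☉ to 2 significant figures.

M ≈ 15.39; L/L_☉ ≈ 6.0×10^-5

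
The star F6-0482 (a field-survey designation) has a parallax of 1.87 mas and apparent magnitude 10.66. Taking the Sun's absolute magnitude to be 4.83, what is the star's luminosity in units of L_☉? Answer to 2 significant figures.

L/L_☉ ≈ 13

d = 1/p = 1000/1.87 mas = 534.8 pc
M = m − 5 log₁₀ d + 5 = 10.66 − 5·2.7282 + 5 = 2.019
M − M_☉ = 2.019 − 4.83 = -2.811
L/L_☉ = 10^(−0.4 × -2.811) = 13.31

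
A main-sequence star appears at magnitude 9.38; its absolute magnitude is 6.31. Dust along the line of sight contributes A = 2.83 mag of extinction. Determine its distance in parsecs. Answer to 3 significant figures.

d ≈ 11.2 pc

m − M = 5 log₁₀(d/10 pc) + A  ⇒  9.38 − (6.31) − 2.83 = 5 log₁₀(d/10)
0.240 = 5 log₁₀(d/10)
log₁₀ d = (m − M − A)/5 + 1 = 1.0480
d = 10^1.0480 = 11.17 pc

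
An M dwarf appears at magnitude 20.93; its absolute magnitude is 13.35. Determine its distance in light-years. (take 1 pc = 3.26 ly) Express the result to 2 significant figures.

Distance modulus: m − M = 20.93 − (13.35) = 7.580
m − M = 5 log₁₀ d − 5
log₁₀ d = (m − M)/5 + 1 = 2.5160
d = 10^2.5160 = 328.1 pc
= 1070 ly

d ≈ 1100 ly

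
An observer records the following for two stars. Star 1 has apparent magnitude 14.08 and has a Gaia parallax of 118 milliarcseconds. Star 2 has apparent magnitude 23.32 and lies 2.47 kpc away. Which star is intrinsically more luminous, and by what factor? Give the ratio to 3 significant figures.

Star 2 is more luminous, by a factor of 17.1.

Star 1: p = 118 mas = 0.118″ → d = 1/p = 8.475 pc
Star 1: M = m − 5 log₁₀ d + 5 = 14.08 − 5·0.9281 + 5 = 14.439
Star 2: d = 2.47 kpc = 2470 pc
Star 2: M = m − 5 log₁₀ d + 5 = 23.32 − 5·3.3927 + 5 = 11.357
ΔM = M_1 − M_2 = 14.439 − (11.357) = 3.083; smaller M is more luminous → Star 2.
L ratio = 10^(0.4 |ΔM|) = 10^1.233 = 17.11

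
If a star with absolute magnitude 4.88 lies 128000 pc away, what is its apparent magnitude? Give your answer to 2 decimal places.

m ≈ 25.42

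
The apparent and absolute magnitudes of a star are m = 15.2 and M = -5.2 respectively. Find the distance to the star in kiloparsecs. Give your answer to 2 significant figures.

d ≈ 120 kpc

μ = m − M = 20.400
m − M = 5 log₁₀ d − 5
log₁₀ d = (m − M)/5 + 1 = 5.0800
d = 10^5.0800 = 120200 pc
= 120.2 kpc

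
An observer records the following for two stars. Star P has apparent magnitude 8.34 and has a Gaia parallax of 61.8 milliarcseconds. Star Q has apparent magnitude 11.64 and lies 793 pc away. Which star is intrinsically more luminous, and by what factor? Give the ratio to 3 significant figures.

Star P: p = 61.8 mas = 0.0618″ → d = 1/p = 16.18 pc
Star P: M = m − 5 log₁₀ d + 5 = 8.34 − 5·1.2090 + 5 = 7.295
Star Q: M = m − 5 log₁₀ d + 5 = 11.64 − 5·2.8993 + 5 = 2.144
ΔM = M_P − M_Q = 7.295 − (2.144) = 5.151; smaller M is more luminous → Star Q.
L ratio = 10^(0.4 |ΔM|) = 10^2.061 = 115.0

Star Q is more luminous, by a factor of 115.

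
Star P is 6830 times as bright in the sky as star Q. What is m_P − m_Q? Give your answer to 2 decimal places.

m_P − m_Q ≈ -9.59

Pogson: Δm = −2.5 log₁₀(ratio) = −2.5 log₁₀(6830) = −2.5 × 3.8344 = -9.586
Star P is brighter, so it has the smaller magnitude: the difference is negative.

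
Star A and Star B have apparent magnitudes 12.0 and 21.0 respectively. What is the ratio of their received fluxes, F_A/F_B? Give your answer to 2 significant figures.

F_A/F_B ≈ 4000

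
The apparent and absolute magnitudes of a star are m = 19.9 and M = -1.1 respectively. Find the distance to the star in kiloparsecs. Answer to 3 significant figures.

d ≈ 158 kpc

μ = m − M = 21.000
m − M = 5 log₁₀ d − 5
log₁₀ d = (m − M)/5 + 1 = 5.2000
d = 10^5.2000 = 158500 pc
= 158.5 kpc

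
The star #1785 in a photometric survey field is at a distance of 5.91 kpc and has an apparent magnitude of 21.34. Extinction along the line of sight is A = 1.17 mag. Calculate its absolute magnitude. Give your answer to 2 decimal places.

M ≈ 6.31

d = 5.91 kpc = 5910 pc
5 log₁₀(d/10 pc) = 5 log₁₀(5910) − 5 = 13.858
M = m − 5 log₁₀(d/10) − A = 21.34 − 13.858 − 1.17 = 6.312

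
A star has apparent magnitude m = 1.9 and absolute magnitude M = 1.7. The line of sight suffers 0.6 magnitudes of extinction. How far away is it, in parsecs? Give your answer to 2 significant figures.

d ≈ 8.3 pc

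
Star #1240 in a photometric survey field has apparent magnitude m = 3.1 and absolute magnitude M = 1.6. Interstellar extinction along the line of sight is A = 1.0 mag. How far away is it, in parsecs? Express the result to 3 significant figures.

m − M = 5 log₁₀(d/10 pc) + A  ⇒  3.1 − (1.6) − 1.0 = 5 log₁₀(d/10)
0.500 = 5 log₁₀(d/10)
log₁₀ d = (m − M − A)/5 + 1 = 1.1000
d = 10^1.1000 = 12.59 pc

d ≈ 12.6 pc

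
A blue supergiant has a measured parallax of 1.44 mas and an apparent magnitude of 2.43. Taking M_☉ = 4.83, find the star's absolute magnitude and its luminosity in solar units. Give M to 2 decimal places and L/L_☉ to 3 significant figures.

d = 1/p = 1000/1.44 mas = 694.4 pc
M = m − 5 log₁₀ d + 5 = 2.43 − 5·2.8416 + 5 = -6.778
M − M_☉ = -6.778 − 4.83 = -11.608
L/L_☉ = 10^(−0.4 × -11.608) = 43980

M ≈ -6.78; L/L_☉ ≈ 44000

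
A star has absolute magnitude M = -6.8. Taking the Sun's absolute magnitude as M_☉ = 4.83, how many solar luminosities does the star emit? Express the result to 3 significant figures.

L/L_☉ ≈ 44900

M − M_☉ = -6.8 − 4.83 = -11.630
L/L_☉ = 10^(−0.4 (M − M_☉)) = 10^4.652 = 44870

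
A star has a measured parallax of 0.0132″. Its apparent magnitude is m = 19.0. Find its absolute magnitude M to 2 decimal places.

d = 1/p = 1/0.0132″ = 75.76 pc
5 log₁₀(d/10 pc) = 5 log₁₀(75.76) − 5 = 4.397
M = m − 5 log₁₀(d/10) = 19.0 − 4.397 = 14.603

M ≈ 14.60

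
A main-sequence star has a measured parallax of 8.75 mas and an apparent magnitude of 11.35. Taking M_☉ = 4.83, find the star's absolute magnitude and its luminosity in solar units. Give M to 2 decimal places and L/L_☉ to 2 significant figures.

d = 1/p = 1000/8.75 mas = 114.3 pc
M = m − 5 log₁₀ d + 5 = 11.35 − 5·2.0580 + 5 = 6.060
M − M_☉ = 6.060 − 4.83 = 1.230
L/L_☉ = 10^(−0.4 × 1.230) = 0.3221

M ≈ 6.06; L/L_☉ ≈ 0.32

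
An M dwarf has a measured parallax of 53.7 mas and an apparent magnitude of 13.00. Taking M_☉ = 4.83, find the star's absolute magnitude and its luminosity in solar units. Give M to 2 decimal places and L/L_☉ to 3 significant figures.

d = 1/p = 1000/53.7 mas = 18.62 pc
M = m − 5 log₁₀ d + 5 = 13.00 − 5·1.2700 + 5 = 11.650
M − M_☉ = 11.650 − 4.83 = 6.820
L/L_☉ = 10^(−0.4 × 6.820) = 1.871×10^-3

M ≈ 11.65; L/L_☉ ≈ 1.87×10^-3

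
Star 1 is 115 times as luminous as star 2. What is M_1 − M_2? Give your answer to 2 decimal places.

M_1 − M_2 ≈ -5.15

Pogson: ΔM = −2.5 log₁₀(ratio) = −2.5 log₁₀(115) = −2.5 × 2.0607 = -5.152
Star 1 is brighter, so it has the smaller magnitude: the difference is negative.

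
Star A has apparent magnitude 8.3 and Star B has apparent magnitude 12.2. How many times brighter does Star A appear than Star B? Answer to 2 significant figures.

Δm = 8.3 − (12.2) = -3.9
Flux ratio = 10^(−0.4 Δm) = 10^(−0.4 × -3.9) = 10^1.560 = 36.31

36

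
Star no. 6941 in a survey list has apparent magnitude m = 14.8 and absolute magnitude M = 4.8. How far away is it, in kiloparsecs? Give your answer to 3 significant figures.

d ≈ 1.00 kpc

Distance modulus: m − M = 14.8 − (4.8) = 10.000
m − M = 5 log₁₀ d − 5
log₁₀ d = (m − M)/5 + 1 = 3.0000
d = 10^3.0000 = 1000 pc
= 1.000 kpc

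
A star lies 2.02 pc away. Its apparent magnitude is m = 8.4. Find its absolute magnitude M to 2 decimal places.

5 log₁₀(d/10 pc) = 5 log₁₀(2.020) − 5 = -3.473
M = m − 5 log₁₀(d/10) = 8.4 + 3.473 = 11.873

M ≈ 11.87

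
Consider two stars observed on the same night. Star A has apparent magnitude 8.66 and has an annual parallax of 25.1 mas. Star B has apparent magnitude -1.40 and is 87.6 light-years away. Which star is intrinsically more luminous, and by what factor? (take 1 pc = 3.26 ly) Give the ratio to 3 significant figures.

Star B is more luminous, by a factor of 4810.

Star A: p = 25.1 mas = 0.0251″ → d = 1/p = 39.84 pc
Star A: M = m − 5 log₁₀ d + 5 = 8.66 − 5·1.6003 + 5 = 5.658
Star B: d = 87.6 ly / 3.26 = 26.87 pc
Star B: M = m − 5 log₁₀ d + 5 = -1.40 − 5·1.4293 + 5 = -3.546
ΔM = M_A − M_B = 5.658 − (-3.546) = 9.205; smaller M is more luminous → Star B.
L ratio = 10^(0.4 |ΔM|) = 10^3.682 = 4808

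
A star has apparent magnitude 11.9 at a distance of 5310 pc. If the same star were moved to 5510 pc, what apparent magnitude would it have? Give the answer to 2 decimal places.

m ≈ 11.98

Flux ∝ 1/d², so Δm = 5 log₁₀(d₂/d₁) = 5 log₁₀(5510/5310) = 0.080
m₂ = m₁ + Δm = 11.9 + (0.080) = 11.980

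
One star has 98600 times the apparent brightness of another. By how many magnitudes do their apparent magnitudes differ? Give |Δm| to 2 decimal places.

Pogson: Δm = −2.5 log₁₀(ratio) = −2.5 log₁₀(98600) = −2.5 × 4.9939 = -12.485

|Δm| ≈ 12.48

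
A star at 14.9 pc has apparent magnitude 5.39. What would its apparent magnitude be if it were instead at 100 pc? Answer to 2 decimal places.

Flux ∝ 1/d², so Δm = 5 log₁₀(d₂/d₁) = 5 log₁₀(100/14.9) = 4.134
m₂ = m₁ + Δm = 5.39 + (4.134) = 9.524

m ≈ 9.52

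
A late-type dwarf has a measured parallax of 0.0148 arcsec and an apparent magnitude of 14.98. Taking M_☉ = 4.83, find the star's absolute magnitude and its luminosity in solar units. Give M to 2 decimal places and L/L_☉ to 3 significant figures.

d = 1/p = 1/0.0148″ = 67.57 pc
M = m − 5 log₁₀ d + 5 = 14.98 − 5·1.8297 + 5 = 10.831
M − M_☉ = 10.831 − 4.83 = 6.001
L/L_☉ = 10^(−0.4 × 6.001) = 3.976×10^-3

M ≈ 10.83; L/L_☉ ≈ 3.98×10^-3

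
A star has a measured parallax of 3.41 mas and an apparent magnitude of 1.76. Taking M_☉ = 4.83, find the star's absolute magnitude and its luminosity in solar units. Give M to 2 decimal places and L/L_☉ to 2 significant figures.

M ≈ -5.58; L/L_☉ ≈ 15000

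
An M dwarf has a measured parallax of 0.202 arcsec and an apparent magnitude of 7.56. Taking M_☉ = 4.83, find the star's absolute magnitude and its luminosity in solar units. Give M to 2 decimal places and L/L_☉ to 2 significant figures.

M ≈ 9.09; L/L_☉ ≈ 0.020

d = 1/p = 1/0.202″ = 4.950 pc
M = m − 5 log₁₀ d + 5 = 7.56 − 5·0.6946 + 5 = 9.087
M − M_☉ = 9.087 − 4.83 = 4.257
L/L_☉ = 10^(−0.4 × 4.257) = 0.01983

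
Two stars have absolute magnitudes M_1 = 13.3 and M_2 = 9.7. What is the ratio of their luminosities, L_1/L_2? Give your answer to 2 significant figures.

ΔM = M_1 − M_2 = 3.6
L_1/L_2 = 10^(−0.4 ΔM) = 10^-1.440 = 0.03631

L_1/L_2 ≈ 0.036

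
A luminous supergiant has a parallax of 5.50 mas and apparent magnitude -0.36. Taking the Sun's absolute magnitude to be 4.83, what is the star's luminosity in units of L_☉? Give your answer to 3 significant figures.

L/L_☉ ≈ 39400

d = 1/p = 1000/5.50 mas = 181.8 pc
M = m − 5 log₁₀ d + 5 = -0.36 − 5·2.2596 + 5 = -6.658
M − M_☉ = -6.658 − 4.83 = -11.488
L/L_☉ = 10^(−0.4 × -11.488) = 39380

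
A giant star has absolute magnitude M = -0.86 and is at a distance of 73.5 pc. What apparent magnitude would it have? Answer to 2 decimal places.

m ≈ 3.47

m = M + 5 log₁₀ d − 5 = -0.86 + 5·1.8663 − 5 = 3.471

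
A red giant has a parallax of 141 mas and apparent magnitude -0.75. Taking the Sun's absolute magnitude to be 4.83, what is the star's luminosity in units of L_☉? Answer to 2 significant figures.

L/L_☉ ≈ 86

d = 1/p = 1000/141 mas = 7.092 pc
M = m − 5 log₁₀ d + 5 = -0.75 − 5·0.8508 + 5 = -0.004
M − M_☉ = -0.004 − 4.83 = -4.834
L/L_☉ = 10^(−0.4 × -4.834) = 85.81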